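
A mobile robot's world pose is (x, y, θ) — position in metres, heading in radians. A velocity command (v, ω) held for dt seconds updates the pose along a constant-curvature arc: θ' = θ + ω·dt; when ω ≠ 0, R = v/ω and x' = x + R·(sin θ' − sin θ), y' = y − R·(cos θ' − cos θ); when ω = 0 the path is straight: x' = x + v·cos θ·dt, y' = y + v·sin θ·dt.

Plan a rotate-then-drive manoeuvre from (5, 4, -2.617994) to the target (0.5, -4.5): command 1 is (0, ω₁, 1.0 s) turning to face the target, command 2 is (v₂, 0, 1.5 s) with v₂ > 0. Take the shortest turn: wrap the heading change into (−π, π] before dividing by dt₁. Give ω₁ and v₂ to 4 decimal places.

heading to target = atan2(-4.5−4, 0.5−5) = -2.0577
Δθ = wrap(-2.0577 − -2.6180) = 0.5603; ω₁ = Δθ/dt₁ = 0.5603
distance = √((0.5−5)² + (-4.5−4)²) = 9.6177; v₂ = distance/dt₂ = 6.4118

ω₁ = 0.5603, v₂ = 6.4118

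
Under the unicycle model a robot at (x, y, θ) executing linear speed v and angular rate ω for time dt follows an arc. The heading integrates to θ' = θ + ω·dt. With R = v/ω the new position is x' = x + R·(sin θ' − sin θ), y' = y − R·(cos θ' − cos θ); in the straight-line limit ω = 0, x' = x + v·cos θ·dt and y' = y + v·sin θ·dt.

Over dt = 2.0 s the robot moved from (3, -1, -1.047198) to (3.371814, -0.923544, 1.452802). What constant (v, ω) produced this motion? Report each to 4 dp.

v = 0.2500, ω = 1.2500

Δθ = 1.452802 − -1.047198 = 2.500000
ω = Δθ/dt = 2.500000/2.0 = 1.2500
R = Δx/(sin θ' − sin θ) = 0.2000
v = R·ω = 0.2000·1.2500 = 0.2500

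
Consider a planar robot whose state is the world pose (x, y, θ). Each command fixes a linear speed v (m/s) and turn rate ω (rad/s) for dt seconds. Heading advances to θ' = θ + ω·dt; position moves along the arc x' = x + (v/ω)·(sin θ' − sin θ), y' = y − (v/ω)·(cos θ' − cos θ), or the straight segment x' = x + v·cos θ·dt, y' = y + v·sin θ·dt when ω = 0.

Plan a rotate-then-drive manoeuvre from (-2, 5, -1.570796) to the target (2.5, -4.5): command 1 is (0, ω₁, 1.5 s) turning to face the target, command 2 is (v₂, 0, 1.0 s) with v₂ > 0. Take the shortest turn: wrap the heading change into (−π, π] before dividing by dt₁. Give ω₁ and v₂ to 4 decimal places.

ω₁ = 0.2949, v₂ = 10.5119

heading to target = atan2(-4.5−5, 2.5−-2) = -1.1284
Δθ = wrap(-1.1284 − -1.5708) = 0.4424; ω₁ = Δθ/dt₁ = 0.2949
distance = √((2.5−-2)² + (-4.5−5)²) = 10.5119; v₂ = distance/dt₂ = 10.5119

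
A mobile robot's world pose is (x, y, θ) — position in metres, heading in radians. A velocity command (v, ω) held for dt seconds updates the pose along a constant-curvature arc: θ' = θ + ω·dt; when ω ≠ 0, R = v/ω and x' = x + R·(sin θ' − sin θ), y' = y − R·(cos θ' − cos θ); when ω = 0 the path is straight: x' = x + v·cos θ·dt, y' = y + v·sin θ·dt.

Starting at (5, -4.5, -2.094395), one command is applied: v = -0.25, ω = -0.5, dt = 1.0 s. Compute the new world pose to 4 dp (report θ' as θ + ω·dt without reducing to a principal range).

(5.1729, -4.3230, -2.5944)

θ' = -2.0944 + -0.5·1.0 = -2.5944
R = v/ω = -0.25/-0.5 = 0.5000
x' = 5 + 0.5000·(sin -2.5944 − sin -2.0944) = 5.1729
y' = -4.5 − 0.5000·(cos -2.5944 − cos -2.0944) = -4.3230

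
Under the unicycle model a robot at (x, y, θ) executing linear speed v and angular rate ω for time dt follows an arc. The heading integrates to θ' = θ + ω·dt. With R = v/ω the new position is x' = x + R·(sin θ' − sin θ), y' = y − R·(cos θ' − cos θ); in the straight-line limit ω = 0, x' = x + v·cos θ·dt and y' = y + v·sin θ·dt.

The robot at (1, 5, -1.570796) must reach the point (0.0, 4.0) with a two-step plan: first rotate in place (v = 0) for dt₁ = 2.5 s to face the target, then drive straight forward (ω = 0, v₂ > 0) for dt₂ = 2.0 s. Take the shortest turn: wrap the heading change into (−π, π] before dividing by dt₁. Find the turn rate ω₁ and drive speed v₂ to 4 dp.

ω₁ = -0.3142, v₂ = 0.7071

heading to target = atan2(4−5, 0−1) = -2.3562
Δθ = wrap(-2.3562 − -1.5708) = -0.7854; ω₁ = Δθ/dt₁ = -0.3142
distance = √((0−1)² + (4−5)²) = 1.4142; v₂ = distance/dt₂ = 0.7071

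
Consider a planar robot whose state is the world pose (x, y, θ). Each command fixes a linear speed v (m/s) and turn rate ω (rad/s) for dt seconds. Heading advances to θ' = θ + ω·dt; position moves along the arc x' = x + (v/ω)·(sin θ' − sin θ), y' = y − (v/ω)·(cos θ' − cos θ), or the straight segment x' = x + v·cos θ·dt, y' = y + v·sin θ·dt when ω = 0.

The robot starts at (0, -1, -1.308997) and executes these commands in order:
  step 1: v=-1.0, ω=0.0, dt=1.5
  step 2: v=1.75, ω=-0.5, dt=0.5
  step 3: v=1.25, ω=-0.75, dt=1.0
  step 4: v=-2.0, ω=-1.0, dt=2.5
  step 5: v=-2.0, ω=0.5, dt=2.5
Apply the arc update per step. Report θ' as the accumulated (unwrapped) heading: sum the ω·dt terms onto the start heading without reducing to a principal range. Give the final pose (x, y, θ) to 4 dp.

(5.1269, -7.1382, -3.5590)

step 1: θ'=-1.3090 (straight) → pose (-0.3882, 0.4489, -1.3090)
step 2: θ'=-1.5590 (R=-3.5000) → pose (-0.2692, -0.4157, -1.5590)
step 3: θ'=-2.3090 (R=-1.6667) → pose (-0.7030, -1.5569, -2.3090)
step 4: θ'=-4.8090 (R=2.0000) → pose (2.7671, -3.0958, -4.8090)
step 5: θ'=-3.5590 (R=-4.0000) → pose (5.1269, -7.1382, -3.5590)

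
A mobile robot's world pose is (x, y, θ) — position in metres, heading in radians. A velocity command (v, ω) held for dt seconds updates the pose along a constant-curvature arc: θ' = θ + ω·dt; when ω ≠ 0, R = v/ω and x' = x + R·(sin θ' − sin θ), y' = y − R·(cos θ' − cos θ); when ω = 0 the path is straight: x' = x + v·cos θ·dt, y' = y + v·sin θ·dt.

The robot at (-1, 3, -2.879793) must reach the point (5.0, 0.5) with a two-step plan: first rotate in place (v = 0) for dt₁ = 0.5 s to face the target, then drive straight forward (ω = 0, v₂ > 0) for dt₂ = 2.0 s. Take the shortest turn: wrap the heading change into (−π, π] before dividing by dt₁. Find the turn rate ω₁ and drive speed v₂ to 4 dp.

heading to target = atan2(0.5−3, 5−-1) = -0.3948
Δθ = wrap(-0.3948 − -2.8798) = 2.4850; ω₁ = Δθ/dt₁ = 4.9700
distance = √((5−-1)² + (0.5−3)²) = 6.5000; v₂ = distance/dt₂ = 3.2500

ω₁ = 4.9700, v₂ = 3.2500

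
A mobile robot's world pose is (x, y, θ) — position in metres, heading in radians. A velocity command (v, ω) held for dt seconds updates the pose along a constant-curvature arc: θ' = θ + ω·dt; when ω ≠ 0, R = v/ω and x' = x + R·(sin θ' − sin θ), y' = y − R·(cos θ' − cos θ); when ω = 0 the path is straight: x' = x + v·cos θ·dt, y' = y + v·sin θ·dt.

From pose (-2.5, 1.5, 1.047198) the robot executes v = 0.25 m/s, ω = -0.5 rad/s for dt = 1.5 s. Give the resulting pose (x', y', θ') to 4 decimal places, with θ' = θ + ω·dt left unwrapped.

θ' = 1.0472 + -0.5·1.5 = 0.2972
R = v/ω = 0.25/-0.5 = -0.5000
x' = -2.5 + -0.5000·(sin 0.2972 − sin 1.0472) = -2.2134
y' = 1.5 − -0.5000·(cos 0.2972 − cos 1.0472) = 1.7281

(-2.2134, 1.7281, 0.2972)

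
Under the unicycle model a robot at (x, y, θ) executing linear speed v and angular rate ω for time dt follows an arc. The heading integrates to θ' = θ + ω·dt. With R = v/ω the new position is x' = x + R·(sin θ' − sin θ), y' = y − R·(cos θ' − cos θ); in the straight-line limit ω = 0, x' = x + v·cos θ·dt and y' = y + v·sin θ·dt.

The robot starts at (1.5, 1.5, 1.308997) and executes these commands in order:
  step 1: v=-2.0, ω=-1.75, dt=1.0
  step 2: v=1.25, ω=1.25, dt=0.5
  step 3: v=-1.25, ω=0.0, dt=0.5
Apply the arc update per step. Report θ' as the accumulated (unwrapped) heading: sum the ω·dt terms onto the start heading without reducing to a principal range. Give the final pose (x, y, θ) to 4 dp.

(-0.0964, 0.5691, 0.1840)

step 1: θ'=-0.4410 (R=1.1429) → pose (-0.0917, 0.7623, -0.4410)
step 2: θ'=0.1840 (R=1.0000) → pose (0.5181, 0.6835, 0.1840)
step 3: θ'=0.1840 (straight) → pose (-0.0964, 0.5691, 0.1840)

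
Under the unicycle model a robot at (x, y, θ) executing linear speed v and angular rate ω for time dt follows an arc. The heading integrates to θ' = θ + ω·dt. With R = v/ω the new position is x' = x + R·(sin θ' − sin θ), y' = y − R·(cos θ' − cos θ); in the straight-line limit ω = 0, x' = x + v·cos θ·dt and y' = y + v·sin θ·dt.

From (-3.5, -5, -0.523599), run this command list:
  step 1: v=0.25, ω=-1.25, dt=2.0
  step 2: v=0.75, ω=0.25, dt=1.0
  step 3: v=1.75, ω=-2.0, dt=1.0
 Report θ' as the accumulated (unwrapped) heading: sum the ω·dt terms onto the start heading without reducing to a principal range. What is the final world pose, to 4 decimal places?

(-5.4907, -4.6819, -4.7736)

step 1: θ'=-3.0236 (R=-0.2000) → pose (-3.5765, -5.3718, -3.0236)
step 2: θ'=-2.7736 (R=3.0000) → pose (-4.3025, -5.5518, -2.7736)
step 3: θ'=-4.7736 (R=-0.8750) → pose (-5.4907, -4.6819, -4.7736)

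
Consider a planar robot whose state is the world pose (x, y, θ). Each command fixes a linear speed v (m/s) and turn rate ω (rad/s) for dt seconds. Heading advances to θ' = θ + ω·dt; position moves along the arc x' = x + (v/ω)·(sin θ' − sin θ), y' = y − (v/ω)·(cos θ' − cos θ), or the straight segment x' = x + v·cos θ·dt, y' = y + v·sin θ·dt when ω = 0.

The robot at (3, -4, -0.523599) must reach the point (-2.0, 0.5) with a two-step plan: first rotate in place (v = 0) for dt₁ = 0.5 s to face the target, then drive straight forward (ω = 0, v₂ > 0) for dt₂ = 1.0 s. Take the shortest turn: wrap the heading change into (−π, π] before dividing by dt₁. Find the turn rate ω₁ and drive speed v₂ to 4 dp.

heading to target = atan2(0.5−-4, -2−3) = 2.4088
Δθ = wrap(2.4088 − -0.5236) = 2.9324; ω₁ = Δθ/dt₁ = 5.8648
distance = √((-2−3)² + (0.5−-4)²) = 6.7268; v₂ = distance/dt₂ = 6.7268

ω₁ = 5.8648, v₂ = 6.7268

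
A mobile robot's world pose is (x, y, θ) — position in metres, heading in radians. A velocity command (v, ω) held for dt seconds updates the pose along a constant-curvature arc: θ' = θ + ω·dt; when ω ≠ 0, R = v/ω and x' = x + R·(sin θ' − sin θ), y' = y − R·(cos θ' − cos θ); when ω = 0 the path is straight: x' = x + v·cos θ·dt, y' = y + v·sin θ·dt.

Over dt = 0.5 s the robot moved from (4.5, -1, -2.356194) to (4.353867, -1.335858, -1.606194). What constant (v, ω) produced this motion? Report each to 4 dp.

v = 0.7500, ω = 1.5000

Δθ = -1.606194 − -2.356194 = 0.750000
ω = Δθ/dt = 0.750000/0.5 = 1.5000
R = −Δy/(cos θ' − cos θ) = 0.5000
v = R·ω = 0.5000·1.5000 = 0.7500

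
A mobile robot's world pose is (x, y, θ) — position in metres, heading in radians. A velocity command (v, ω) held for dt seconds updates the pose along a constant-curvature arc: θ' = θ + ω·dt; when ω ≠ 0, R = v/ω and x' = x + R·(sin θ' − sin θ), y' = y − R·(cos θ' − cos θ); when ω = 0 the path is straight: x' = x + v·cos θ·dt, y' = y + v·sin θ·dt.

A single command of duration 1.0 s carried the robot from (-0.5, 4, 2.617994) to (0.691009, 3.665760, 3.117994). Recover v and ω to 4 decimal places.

v = -1.2500, ω = 0.5000

Δθ = 3.117994 − 2.617994 = 0.500000
ω = Δθ/dt = 0.500000/1.0 = 0.5000
R = Δx/(sin θ' − sin θ) = -2.5000
v = R·ω = -2.5000·0.5000 = -1.2500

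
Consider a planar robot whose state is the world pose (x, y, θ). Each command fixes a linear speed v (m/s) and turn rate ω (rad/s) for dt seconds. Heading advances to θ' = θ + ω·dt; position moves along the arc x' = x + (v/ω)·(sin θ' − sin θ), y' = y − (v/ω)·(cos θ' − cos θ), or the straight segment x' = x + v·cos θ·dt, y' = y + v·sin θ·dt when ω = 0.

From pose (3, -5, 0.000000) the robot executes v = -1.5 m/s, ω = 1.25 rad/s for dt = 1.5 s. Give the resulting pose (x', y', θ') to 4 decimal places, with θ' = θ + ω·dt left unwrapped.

θ' = 0.0000 + 1.25·1.5 = 1.8750
R = v/ω = -1.5/1.25 = -1.2000
x' = 3 + -1.2000·(sin 1.8750 − sin 0.0000) = 1.8551
y' = -5 − -1.2000·(cos 1.8750 − cos 0.0000) = -6.5594

(1.8551, -6.5594, 1.8750)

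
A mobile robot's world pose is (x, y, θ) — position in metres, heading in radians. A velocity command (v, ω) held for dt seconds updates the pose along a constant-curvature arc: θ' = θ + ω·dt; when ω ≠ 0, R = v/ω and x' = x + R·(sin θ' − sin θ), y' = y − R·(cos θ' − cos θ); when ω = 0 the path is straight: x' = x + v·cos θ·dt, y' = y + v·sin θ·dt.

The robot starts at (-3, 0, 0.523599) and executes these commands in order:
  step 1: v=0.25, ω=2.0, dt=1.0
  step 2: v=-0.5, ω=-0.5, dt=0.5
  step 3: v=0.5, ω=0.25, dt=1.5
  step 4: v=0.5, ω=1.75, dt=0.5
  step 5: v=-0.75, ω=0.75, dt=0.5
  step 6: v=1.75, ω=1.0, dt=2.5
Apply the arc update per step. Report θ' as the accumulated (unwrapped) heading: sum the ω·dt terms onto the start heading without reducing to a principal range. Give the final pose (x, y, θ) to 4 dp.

(-1.9104, -2.2854, 6.3986)

step 1: θ'=2.5236 (R=0.1250) → pose (-2.9901, 0.2101, 2.5236)
step 2: θ'=2.2736 (R=1.0000) → pose (-2.8064, 0.0414, 2.2736)
step 3: θ'=2.6486 (R=2.0000) → pose (-3.3860, 0.5106, 2.6486)
step 4: θ'=3.5236 (R=0.2857) → pose (-3.6277, 0.5240, 3.5236)
step 5: θ'=3.8986 (R=-1.0000) → pose (-3.3137, 0.7250, 3.8986)
step 6: θ'=6.3986 (R=1.7500) → pose (-1.9104, -2.2854, 6.3986)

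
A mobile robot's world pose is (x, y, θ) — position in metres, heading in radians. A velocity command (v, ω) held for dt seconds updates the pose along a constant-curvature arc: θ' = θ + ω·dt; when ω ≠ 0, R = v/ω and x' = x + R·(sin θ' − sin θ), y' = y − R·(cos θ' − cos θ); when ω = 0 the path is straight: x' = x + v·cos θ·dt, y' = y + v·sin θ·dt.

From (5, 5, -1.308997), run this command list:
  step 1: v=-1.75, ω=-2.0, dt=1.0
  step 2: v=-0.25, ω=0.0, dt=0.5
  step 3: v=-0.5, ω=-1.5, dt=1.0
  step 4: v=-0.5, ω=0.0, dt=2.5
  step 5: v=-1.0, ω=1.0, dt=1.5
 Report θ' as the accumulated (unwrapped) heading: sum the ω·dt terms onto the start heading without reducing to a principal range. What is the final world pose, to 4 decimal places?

(7.0986, 3.3809, -3.3090)

step 1: θ'=-3.3090 (R=0.8750) → pose (5.9910, 6.0892, -3.3090)
step 2: θ'=-3.3090 (straight) → pose (6.1142, 6.0684, -3.3090)
step 3: θ'=-4.8090 (R=0.3333) → pose (6.3905, 5.7076, -4.8090)
step 4: θ'=-4.8090 (straight) → pose (6.2699, 4.4634, -4.8090)
step 5: θ'=-3.3090 (R=-1.0000) → pose (7.0986, 3.3809, -3.3090)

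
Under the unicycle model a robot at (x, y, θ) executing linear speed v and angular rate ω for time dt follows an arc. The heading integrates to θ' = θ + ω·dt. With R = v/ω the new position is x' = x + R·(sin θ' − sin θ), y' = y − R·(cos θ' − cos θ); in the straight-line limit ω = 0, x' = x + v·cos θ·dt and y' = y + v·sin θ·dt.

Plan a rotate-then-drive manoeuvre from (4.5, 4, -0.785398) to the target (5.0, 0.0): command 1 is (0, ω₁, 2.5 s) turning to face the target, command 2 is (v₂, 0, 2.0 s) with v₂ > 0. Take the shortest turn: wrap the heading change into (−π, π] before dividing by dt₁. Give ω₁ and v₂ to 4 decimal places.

ω₁ = -0.2644, v₂ = 2.0156

heading to target = atan2(0−4, 5−4.5) = -1.4464
Δθ = wrap(-1.4464 − -0.7854) = -0.6610; ω₁ = Δθ/dt₁ = -0.2644
distance = √((5−4.5)² + (0−4)²) = 4.0311; v₂ = distance/dt₂ = 2.0156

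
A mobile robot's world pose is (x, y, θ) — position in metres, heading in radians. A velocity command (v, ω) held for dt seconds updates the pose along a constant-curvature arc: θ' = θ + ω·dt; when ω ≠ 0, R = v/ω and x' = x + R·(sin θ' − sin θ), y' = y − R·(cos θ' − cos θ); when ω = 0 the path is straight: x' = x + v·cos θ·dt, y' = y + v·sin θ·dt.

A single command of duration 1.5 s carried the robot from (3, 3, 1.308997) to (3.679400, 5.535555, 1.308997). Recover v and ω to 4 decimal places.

v = 1.7500, ω = 0.0000

Δθ = 1.308997 − 1.308997 = 0.000000
ω = Δθ/dt = 0.000000/1.5 = 0.0000
ω = 0 → v = (Δx·cos θ + Δy·sin θ)/dt = 1.7500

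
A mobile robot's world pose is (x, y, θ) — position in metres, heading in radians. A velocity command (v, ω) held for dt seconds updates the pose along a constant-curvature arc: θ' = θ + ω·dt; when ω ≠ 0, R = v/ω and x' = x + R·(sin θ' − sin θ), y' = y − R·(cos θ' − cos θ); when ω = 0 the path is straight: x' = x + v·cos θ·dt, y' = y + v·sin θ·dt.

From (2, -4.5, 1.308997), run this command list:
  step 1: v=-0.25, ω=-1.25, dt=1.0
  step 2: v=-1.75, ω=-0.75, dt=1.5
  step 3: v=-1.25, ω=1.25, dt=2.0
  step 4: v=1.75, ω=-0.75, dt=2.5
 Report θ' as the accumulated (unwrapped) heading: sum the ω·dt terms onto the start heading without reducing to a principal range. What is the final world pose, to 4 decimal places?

step 1: θ'=0.0590 (R=0.2000) → pose (1.8186, -4.6479, 0.0590)
step 2: θ'=-1.0660 (R=2.3333) → pose (-0.3613, -3.4471, -1.0660)
step 3: θ'=1.4340 (R=-1.0000) → pose (-2.2272, -3.7943, 1.4340)
step 4: θ'=-0.4410 (R=-2.3333) → pose (1.0803, -2.0024, -0.4410)

(1.0803, -2.0024, -0.4410)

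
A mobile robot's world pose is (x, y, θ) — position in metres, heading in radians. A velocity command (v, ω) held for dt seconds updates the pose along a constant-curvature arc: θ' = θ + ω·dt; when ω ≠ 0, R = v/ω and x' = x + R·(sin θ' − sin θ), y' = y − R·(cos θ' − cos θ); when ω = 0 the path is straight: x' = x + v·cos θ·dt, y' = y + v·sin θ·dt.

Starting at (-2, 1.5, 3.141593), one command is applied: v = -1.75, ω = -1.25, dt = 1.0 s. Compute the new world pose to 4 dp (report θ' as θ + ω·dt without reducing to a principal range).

θ' = 3.1416 + -1.25·1.0 = 1.8916
R = v/ω = -1.75/-1.25 = 1.4000
x' = -2 + 1.4000·(sin 1.8916 − sin 3.1416) = -0.6714
y' = 1.5 − 1.4000·(cos 1.8916 − cos 3.1416) = 0.5415

(-0.6714, 0.5415, 1.8916)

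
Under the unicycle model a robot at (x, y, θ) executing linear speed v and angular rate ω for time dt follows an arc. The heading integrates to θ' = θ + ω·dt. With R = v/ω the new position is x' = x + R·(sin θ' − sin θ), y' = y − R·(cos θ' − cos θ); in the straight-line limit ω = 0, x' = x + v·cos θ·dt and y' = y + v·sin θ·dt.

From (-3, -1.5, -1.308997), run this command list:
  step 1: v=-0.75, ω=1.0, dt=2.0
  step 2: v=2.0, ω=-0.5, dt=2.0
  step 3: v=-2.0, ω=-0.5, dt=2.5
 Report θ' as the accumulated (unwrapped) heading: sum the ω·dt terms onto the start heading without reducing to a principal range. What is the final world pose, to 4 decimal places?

(-3.2201, 3.3753, -1.5590)

step 1: θ'=0.6910 (R=-0.7500) → pose (-4.2024, -1.1162, 0.6910)
step 2: θ'=-0.3090 (R=-4.0000) → pose (-0.4368, -0.3880, -0.3090)
step 3: θ'=-1.5590 (R=4.0000) → pose (-3.2201, 3.3753, -1.5590)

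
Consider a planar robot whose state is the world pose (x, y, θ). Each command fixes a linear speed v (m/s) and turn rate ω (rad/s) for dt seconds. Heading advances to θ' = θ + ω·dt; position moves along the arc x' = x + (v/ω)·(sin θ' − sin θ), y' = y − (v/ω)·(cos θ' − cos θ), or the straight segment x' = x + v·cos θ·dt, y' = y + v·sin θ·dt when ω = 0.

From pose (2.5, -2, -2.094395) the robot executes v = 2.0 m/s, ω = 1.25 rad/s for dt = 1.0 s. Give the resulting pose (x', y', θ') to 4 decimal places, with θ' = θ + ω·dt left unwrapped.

(2.6895, -3.8627, -0.8444)

θ' = -2.0944 + 1.25·1.0 = -0.8444
R = v/ω = 2.0/1.25 = 1.6000
x' = 2.5 + 1.6000·(sin -0.8444 − sin -2.0944) = 2.6895
y' = -2 − 1.6000·(cos -0.8444 − cos -2.0944) = -3.8627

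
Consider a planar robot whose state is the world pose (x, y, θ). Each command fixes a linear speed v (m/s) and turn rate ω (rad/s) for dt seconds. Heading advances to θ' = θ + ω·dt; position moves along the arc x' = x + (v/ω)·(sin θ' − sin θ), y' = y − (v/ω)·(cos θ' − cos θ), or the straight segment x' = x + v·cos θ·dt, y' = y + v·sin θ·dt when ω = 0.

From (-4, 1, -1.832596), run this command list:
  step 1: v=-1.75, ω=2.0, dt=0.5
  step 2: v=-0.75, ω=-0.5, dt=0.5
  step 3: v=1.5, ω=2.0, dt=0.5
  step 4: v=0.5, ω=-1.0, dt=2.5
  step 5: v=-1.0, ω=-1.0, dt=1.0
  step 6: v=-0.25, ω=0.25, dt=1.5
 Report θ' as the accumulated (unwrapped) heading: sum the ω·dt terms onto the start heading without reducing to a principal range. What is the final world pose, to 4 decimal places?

(-2.2707, 0.7664, -3.2076)

step 1: θ'=-0.8326 (R=-0.8750) → pose (-4.1980, 1.8153, -0.8326)
step 2: θ'=-1.0826 (R=1.5000) → pose (-4.4132, 2.1212, -1.0826)
step 3: θ'=-0.0826 (R=0.7500) → pose (-3.8127, 1.7255, -0.0826)
step 4: θ'=-2.5826 (R=-0.5000) → pose (-3.5888, 0.8033, -2.5826)
step 5: θ'=-3.5826 (R=1.0000) → pose (-2.6316, 0.8599, -3.5826)
step 6: θ'=-3.2076 (R=-1.0000) → pose (-2.2707, 0.7664, -3.2076)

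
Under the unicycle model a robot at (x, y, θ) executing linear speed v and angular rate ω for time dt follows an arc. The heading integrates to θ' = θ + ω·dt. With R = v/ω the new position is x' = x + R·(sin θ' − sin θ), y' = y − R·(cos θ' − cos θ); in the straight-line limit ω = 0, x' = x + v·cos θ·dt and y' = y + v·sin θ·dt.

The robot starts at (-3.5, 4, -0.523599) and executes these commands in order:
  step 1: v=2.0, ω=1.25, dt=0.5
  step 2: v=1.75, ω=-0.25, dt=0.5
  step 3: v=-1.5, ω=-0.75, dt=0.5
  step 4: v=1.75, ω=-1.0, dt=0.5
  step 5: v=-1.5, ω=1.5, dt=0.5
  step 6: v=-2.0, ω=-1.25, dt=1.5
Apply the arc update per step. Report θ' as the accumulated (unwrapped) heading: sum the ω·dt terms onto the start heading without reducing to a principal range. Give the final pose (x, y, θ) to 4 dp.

step 1: θ'=0.1014 (R=1.6000) → pose (-2.5380, 3.7939, 0.1014)
step 2: θ'=-0.0236 (R=-7.0000) → pose (-1.6643, 3.8279, -0.0236)
step 3: θ'=-0.3986 (R=2.0000) → pose (-2.3933, 3.9841, -0.3986)
step 4: θ'=-0.8986 (R=-1.7500) → pose (-1.7033, 3.4610, -0.8986)
step 5: θ'=-0.1486 (R=-1.0000) → pose (-2.3377, 3.8273, -0.1486)
step 6: θ'=-2.0236 (R=1.6000) → pose (-3.5395, 6.1096, -2.0236)

(-3.5395, 6.1096, -2.0236)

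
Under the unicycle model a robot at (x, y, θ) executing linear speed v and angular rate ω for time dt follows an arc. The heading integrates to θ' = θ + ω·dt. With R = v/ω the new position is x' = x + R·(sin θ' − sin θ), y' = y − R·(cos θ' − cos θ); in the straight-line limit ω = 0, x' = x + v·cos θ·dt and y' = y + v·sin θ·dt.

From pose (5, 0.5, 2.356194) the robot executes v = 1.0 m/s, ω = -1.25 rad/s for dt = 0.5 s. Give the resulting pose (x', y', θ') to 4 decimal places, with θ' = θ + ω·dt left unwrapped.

(4.7760, 0.9379, 1.7312)

θ' = 2.3562 + -1.25·0.5 = 1.7312
R = v/ω = 1.0/-1.25 = -0.8000
x' = 5 + -0.8000·(sin 1.7312 − sin 2.3562) = 4.7760
y' = 0.5 − -0.8000·(cos 1.7312 − cos 2.3562) = 0.9379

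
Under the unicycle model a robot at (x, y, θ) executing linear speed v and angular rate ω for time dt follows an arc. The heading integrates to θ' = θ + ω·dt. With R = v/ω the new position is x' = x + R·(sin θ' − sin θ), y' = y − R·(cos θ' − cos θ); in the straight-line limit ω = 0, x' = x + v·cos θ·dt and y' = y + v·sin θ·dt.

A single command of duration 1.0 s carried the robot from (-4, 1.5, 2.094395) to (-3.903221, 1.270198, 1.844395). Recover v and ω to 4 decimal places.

v = -0.2500, ω = -0.2500

Δθ = 1.844395 − 2.094395 = -0.250000
ω = Δθ/dt = -0.250000/1.0 = -0.2500
R = −Δy/(cos θ' − cos θ) = 1.0000
v = R·ω = 1.0000·-0.2500 = -0.2500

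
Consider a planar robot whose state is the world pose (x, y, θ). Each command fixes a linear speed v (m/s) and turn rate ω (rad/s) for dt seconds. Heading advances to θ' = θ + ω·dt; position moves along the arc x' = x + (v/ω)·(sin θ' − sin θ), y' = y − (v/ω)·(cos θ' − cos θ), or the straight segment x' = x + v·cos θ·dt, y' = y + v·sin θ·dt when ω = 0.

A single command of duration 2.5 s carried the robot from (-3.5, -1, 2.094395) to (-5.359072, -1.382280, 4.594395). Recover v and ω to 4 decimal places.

Δθ = 4.594395 − 2.094395 = 2.500000
ω = Δθ/dt = 2.500000/2.5 = 1.0000
R = Δx/(sin θ' − sin θ) = 1.0000
v = R·ω = 1.0000·1.0000 = 1.0000

v = 1.0000, ω = 1.0000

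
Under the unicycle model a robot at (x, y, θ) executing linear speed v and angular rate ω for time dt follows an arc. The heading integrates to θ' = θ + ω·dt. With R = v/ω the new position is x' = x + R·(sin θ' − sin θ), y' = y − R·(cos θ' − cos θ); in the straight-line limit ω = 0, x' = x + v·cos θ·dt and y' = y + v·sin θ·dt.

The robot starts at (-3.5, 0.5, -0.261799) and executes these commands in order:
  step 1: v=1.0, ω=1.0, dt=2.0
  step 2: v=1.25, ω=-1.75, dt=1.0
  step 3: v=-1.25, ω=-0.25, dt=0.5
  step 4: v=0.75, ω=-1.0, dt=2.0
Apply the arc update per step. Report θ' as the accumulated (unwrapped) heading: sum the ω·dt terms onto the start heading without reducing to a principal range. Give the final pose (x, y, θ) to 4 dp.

step 1: θ'=1.7382 (R=1.0000) → pose (-2.2552, 1.6325, 1.7382)
step 2: θ'=-0.0118 (R=-0.7143) → pose (-1.5424, 2.4658, -0.0118)
step 3: θ'=-0.1368 (R=5.0000) → pose (-2.1653, 2.5122, -0.1368)
step 4: θ'=-2.1368 (R=-0.7500) → pose (-1.6345, 1.3670, -2.1368)

(-1.6345, 1.3670, -2.1368)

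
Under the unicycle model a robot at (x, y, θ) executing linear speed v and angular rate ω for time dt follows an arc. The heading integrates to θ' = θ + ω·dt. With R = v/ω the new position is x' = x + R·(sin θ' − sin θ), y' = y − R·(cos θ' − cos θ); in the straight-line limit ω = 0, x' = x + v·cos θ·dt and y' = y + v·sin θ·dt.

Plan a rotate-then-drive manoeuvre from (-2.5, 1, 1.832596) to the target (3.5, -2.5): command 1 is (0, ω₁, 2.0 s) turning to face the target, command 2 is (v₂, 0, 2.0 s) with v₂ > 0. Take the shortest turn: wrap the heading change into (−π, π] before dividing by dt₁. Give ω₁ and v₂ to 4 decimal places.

heading to target = atan2(-2.5−1, 3.5−-2.5) = -0.5281
Δθ = wrap(-0.5281 − 1.8326) = -2.3607; ω₁ = Δθ/dt₁ = -1.1803
distance = √((3.5−-2.5)² + (-2.5−1)²) = 6.9462; v₂ = distance/dt₂ = 3.4731

ω₁ = -1.1803, v₂ = 3.4731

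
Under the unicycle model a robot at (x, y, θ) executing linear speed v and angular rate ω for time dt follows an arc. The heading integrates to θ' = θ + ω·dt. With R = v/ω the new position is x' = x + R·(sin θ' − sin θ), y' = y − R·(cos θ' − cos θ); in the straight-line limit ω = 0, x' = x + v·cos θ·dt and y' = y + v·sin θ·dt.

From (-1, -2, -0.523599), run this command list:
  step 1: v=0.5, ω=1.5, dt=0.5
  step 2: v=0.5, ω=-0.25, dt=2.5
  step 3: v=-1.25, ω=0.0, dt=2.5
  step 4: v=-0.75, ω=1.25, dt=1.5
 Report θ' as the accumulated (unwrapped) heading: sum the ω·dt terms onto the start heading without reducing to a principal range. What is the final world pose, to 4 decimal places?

(-3.2435, -1.4254, 1.4764)

step 1: θ'=0.2264 (R=0.3333) → pose (-0.7585, -2.0362, 0.2264)
step 2: θ'=-0.3986 (R=-2.0000) → pose (0.4667, -2.1419, -0.3986)
step 3: θ'=-0.3986 (straight) → pose (-2.4133, -0.9290, -0.3986)
step 4: θ'=1.4764 (R=-0.6000) → pose (-3.2435, -1.4254, 1.4764)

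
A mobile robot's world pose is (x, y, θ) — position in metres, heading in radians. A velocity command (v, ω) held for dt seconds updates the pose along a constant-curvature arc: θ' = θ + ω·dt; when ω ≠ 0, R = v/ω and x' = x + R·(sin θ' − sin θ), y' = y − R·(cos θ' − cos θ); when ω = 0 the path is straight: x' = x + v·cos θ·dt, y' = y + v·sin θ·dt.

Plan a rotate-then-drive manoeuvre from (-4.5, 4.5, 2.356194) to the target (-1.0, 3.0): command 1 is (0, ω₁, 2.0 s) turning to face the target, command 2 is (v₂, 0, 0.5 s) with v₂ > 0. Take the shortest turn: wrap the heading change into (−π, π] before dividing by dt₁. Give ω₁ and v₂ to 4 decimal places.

ω₁ = -1.3805, v₂ = 7.6158

heading to target = atan2(3−4.5, -1−-4.5) = -0.4049
Δθ = wrap(-0.4049 − 2.3562) = -2.7611; ω₁ = Δθ/dt₁ = -1.3805
distance = √((-1−-4.5)² + (3−4.5)²) = 3.8079; v₂ = distance/dt₂ = 7.6158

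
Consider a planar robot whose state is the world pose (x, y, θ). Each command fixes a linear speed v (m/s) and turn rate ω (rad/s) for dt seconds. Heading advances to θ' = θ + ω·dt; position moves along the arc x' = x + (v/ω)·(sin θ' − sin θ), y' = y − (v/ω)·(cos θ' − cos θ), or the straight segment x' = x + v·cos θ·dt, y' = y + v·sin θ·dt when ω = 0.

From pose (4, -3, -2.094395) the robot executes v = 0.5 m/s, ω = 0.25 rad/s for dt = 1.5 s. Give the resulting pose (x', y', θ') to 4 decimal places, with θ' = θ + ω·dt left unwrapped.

(3.7541, -3.7039, -1.7194)

θ' = -2.0944 + 0.25·1.5 = -1.7194
R = v/ω = 0.5/0.25 = 2.0000
x' = 4 + 2.0000·(sin -1.7194 − sin -2.0944) = 3.7541
y' = -3 − 2.0000·(cos -1.7194 − cos -2.0944) = -3.7039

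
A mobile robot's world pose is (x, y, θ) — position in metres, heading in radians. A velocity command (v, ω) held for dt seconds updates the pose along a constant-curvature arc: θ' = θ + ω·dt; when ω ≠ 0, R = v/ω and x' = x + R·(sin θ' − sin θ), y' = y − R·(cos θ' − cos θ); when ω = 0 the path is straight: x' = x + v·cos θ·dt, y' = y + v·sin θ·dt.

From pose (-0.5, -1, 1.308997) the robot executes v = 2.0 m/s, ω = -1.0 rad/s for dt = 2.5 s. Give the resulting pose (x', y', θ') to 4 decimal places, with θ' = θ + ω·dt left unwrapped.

θ' = 1.3090 + -1.0·2.5 = -1.1910
R = v/ω = 2.0/-1.0 = -2.0000
x' = -0.5 + -2.0000·(sin -1.1910 − sin 1.3090) = 3.2893
y' = -1 − -2.0000·(cos -1.1910 − cos 1.3090) = -0.7762

(3.2893, -0.7762, -1.1910)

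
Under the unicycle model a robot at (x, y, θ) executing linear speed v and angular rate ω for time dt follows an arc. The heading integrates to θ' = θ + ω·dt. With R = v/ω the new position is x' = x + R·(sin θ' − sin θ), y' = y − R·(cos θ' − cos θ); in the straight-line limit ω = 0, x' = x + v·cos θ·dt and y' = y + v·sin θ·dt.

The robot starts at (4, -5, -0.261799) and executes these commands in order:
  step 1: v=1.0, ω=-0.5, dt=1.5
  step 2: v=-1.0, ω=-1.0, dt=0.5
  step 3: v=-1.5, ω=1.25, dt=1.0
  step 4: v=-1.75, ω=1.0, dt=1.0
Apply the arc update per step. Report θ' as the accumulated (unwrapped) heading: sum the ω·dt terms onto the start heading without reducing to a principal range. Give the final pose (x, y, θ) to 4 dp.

step 1: θ'=-1.0118 (R=-2.0000) → pose (5.1779, -5.8712, -1.0118)
step 2: θ'=-1.5118 (R=1.0000) → pose (5.0275, -5.3998, -1.5118)
step 3: θ'=-0.2618 (R=-1.2000) → pose (4.1401, -4.3115, -0.2618)
step 4: θ'=0.7382 (R=-1.7500) → pose (2.5095, -4.7074, 0.7382)

(2.5095, -4.7074, 0.7382)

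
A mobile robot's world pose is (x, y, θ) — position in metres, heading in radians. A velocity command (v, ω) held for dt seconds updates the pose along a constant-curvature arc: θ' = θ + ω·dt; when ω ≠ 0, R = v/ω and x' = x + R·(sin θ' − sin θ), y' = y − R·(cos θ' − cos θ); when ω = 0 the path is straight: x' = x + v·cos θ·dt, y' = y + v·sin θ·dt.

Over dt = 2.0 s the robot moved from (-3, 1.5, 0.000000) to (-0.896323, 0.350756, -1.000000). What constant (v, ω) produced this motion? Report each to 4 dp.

Δθ = -1.000000 − 0.000000 = -1.000000
ω = Δθ/dt = -1.000000/2.0 = -0.5000
R = Δx/(sin θ' − sin θ) = -2.5000
v = R·ω = -2.5000·-0.5000 = 1.2500

v = 1.2500, ω = -0.5000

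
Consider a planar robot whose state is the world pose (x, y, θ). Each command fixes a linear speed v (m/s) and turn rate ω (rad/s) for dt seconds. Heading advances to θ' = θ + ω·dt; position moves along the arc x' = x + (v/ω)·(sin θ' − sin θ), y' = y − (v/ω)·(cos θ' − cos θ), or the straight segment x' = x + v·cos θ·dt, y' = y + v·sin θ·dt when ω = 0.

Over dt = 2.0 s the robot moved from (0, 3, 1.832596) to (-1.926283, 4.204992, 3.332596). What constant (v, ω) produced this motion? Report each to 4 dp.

Δθ = 3.332596 − 1.832596 = 1.500000
ω = Δθ/dt = 1.500000/2.0 = 0.7500
R = Δx/(sin θ' − sin θ) = 1.6667
v = R·ω = 1.6667·0.7500 = 1.2500

v = 1.2500, ω = 0.7500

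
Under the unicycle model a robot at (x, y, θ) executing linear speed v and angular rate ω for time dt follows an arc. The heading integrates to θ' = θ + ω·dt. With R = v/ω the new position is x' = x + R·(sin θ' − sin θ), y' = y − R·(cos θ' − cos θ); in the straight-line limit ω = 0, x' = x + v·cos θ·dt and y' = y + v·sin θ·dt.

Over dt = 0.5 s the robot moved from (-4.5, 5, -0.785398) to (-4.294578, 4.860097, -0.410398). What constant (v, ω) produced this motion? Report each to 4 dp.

Δθ = -0.410398 − -0.785398 = 0.375000
ω = Δθ/dt = 0.375000/0.5 = 0.7500
R = Δx/(sin θ' − sin θ) = 0.6667
v = R·ω = 0.6667·0.7500 = 0.5000

v = 0.5000, ω = 0.7500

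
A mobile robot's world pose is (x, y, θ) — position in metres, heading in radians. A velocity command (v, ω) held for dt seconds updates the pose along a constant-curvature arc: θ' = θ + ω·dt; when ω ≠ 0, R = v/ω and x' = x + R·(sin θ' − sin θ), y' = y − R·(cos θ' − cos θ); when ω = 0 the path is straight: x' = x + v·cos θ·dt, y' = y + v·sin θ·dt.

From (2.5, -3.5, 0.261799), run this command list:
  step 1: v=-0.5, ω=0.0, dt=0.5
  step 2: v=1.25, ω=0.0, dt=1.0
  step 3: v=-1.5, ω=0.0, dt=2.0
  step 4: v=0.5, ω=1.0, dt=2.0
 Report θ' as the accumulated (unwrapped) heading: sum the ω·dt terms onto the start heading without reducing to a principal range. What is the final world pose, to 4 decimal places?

(0.8240, -3.2160, 2.2618)

step 1: θ'=0.2618 (straight) → pose (2.2585, -3.5647, 0.2618)
step 2: θ'=0.2618 (straight) → pose (3.4659, -3.2412, 0.2618)
step 3: θ'=0.2618 (straight) → pose (0.5681, -4.0176, 0.2618)
step 4: θ'=2.2618 (R=0.5000) → pose (0.8240, -3.2160, 2.2618)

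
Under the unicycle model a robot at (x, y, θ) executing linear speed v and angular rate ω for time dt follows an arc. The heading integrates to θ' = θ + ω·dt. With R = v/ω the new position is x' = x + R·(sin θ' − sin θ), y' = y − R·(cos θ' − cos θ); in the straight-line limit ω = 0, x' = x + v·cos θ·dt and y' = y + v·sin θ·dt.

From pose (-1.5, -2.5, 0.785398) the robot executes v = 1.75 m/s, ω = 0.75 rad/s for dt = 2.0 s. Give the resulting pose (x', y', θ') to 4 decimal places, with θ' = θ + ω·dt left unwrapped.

θ' = 0.7854 + 0.75·2.0 = 2.2854
R = v/ω = 1.75/0.75 = 2.3333
x' = -1.5 + 2.3333·(sin 2.2854 − sin 0.7854) = -1.3874
y' = -2.5 − 2.3333·(cos 2.2854 − cos 0.7854) = 0.6790

(-1.3874, 0.6790, 2.2854)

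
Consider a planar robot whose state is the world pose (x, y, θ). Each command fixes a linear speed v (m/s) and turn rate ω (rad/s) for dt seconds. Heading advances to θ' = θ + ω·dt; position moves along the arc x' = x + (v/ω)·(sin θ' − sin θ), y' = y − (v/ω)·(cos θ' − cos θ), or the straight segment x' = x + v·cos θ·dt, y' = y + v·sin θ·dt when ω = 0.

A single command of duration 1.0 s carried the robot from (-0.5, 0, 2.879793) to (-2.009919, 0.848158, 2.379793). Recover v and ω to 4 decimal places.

Δθ = 2.379793 − 2.879793 = -0.500000
ω = Δθ/dt = -0.500000/1.0 = -0.5000
R = Δx/(sin θ' − sin θ) = -3.5000
v = R·ω = -3.5000·-0.5000 = 1.7500

v = 1.7500, ω = -0.5000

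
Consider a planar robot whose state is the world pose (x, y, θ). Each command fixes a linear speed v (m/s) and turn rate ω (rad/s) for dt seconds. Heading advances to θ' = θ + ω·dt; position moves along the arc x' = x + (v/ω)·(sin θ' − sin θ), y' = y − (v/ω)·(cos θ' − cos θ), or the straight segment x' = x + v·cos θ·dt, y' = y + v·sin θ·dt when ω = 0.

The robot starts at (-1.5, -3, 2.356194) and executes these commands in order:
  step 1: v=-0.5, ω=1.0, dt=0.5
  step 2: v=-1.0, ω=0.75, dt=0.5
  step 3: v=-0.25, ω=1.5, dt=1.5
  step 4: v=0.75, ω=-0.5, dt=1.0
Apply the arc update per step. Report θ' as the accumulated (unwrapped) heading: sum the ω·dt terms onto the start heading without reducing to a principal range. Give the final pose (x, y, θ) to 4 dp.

(-0.3196, -3.5375, 4.9812)

step 1: θ'=2.8562 (R=-0.5000) → pose (-1.2872, -3.1262, 2.8562)
step 2: θ'=3.2312 (R=-1.3333) → pose (-0.7925, -3.1748, 3.2312)
step 3: θ'=5.4812 (R=-0.1667) → pose (-0.6876, -2.8929, 5.4812)
step 4: θ'=4.9812 (R=-1.5000) → pose (-0.3196, -3.5375, 4.9812)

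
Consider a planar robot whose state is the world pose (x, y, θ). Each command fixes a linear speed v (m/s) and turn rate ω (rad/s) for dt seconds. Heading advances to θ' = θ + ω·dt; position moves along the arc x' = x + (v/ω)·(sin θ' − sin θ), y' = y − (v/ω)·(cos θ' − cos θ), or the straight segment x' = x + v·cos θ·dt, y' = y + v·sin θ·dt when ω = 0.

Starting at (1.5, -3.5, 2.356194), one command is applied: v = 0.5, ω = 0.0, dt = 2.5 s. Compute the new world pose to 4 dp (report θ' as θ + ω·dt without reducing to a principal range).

θ' = 2.3562 + 0.0·2.5 = 2.3562
ω = 0 → straight: x' = 1.5 + 0.5·cos(2.3562)·2.5 = 0.6161
y' = -3.5 + 0.5·sin(2.3562)·2.5 = -2.6161

(0.6161, -2.6161, 2.3562)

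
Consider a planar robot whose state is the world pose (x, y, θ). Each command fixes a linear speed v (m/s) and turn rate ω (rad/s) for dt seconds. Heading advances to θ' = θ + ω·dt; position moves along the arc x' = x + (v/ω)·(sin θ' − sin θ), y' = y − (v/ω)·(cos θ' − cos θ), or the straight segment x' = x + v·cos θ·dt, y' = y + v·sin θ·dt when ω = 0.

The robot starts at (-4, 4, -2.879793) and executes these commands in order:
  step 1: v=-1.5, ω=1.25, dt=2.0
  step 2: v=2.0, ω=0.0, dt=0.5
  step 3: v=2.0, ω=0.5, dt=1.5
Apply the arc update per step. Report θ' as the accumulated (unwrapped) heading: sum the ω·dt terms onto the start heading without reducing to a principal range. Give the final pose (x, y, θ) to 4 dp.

(-0.0068, 5.8888, 0.3702)

step 1: θ'=-0.3798 (R=-1.2000) → pose (-3.8657, 6.2736, -0.3798)
step 2: θ'=-0.3798 (straight) → pose (-2.9370, 5.9029, -0.3798)
step 3: θ'=0.3702 (R=4.0000) → pose (-0.0068, 5.8888, 0.3702)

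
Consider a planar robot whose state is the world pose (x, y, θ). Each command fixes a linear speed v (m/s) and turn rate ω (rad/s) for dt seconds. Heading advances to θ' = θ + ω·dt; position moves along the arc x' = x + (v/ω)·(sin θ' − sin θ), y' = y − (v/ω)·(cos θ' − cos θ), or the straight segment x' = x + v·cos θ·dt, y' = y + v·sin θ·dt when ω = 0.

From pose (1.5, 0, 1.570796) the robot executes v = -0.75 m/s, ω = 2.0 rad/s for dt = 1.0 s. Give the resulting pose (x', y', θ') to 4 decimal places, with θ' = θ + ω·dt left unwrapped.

θ' = 1.5708 + 2.0·1.0 = 3.5708
R = v/ω = -0.75/2.0 = -0.3750
x' = 1.5 + -0.3750·(sin 3.5708 − sin 1.5708) = 2.0311
y' = 0 − -0.3750·(cos 3.5708 − cos 1.5708) = -0.3410

(2.0311, -0.3410, 3.5708)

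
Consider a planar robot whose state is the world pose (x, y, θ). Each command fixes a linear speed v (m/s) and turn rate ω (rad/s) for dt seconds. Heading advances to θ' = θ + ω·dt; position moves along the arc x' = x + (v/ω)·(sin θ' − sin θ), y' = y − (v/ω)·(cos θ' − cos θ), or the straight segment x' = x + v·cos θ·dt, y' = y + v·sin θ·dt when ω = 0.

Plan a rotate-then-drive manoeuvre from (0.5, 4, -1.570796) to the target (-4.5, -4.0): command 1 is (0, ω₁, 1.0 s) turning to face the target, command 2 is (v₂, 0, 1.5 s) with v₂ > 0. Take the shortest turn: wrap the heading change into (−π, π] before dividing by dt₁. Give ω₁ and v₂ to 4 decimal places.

heading to target = atan2(-4−4, -4.5−0.5) = -2.1294
Δθ = wrap(-2.1294 − -1.5708) = -0.5586; ω₁ = Δθ/dt₁ = -0.5586
distance = √((-4.5−0.5)² + (-4−4)²) = 9.4340; v₂ = distance/dt₂ = 6.2893

ω₁ = -0.5586, v₂ = 6.2893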